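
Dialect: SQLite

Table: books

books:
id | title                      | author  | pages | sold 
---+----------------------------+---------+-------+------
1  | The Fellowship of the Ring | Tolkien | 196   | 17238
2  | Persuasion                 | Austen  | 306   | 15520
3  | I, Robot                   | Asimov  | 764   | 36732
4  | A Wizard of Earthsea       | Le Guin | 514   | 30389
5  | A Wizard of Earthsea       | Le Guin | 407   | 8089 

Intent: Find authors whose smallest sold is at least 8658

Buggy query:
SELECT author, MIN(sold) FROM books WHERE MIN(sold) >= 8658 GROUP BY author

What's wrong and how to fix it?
Bug: Aggregates like MIN are computed per group after WHERE runs

Fix: Use HAVING for the per-group MIN condition

Corrected query:
SELECT author, MIN(sold) FROM books GROUP BY author HAVING MIN(sold) >= 8658

Result:
author  | MIN(sold)
--------+----------
Asimov  | 36732    
Austen  | 15520    
Tolkien | 17238    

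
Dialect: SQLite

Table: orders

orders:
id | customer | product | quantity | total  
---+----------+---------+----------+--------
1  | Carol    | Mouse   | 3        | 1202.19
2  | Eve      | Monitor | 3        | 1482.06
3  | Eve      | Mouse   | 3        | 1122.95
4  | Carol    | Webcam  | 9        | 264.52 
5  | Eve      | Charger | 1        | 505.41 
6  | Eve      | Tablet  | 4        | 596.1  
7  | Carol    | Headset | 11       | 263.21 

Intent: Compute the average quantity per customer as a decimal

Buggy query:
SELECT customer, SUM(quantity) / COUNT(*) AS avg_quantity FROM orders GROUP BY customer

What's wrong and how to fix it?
Bug: SUM(quantity) and COUNT(*) are both integers; the division truncates the fractional part

Fix: Cast one side to REAL so the division keeps the fractional part

Corrected query:
SELECT customer, SUM(quantity) * 1.0 / COUNT(*) AS avg_quantity FROM orders GROUP BY customer

Result:
customer | avg_quantity
---------+-------------
Carol    | 7.666667    
Eve      | 2.75        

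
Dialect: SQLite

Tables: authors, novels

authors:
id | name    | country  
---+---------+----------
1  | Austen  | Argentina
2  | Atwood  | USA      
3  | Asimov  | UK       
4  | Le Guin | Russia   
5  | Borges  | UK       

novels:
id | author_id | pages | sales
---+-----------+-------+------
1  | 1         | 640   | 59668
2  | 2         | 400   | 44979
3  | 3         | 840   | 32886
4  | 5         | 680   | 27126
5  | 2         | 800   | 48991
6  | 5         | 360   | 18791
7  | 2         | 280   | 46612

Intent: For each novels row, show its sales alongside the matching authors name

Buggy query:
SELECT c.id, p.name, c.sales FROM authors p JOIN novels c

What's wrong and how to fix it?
Bug: JOIN with no ON clause produces a cartesian product; every novels row pairs with every authors row

Fix: Add ON c.author_id = p.id to the JOIN

Corrected query:
SELECT c.id, p.name, c.sales FROM authors p JOIN novels c ON c.author_id = p.id

Result:
id | name   | sales
---+--------+------
1  | Austen | 59668
2  | Atwood | 44979
3  | Asimov | 32886
4  | Borges | 27126
5  | Atwood | 48991
6  | Borges | 18791
7  | Atwood | 46612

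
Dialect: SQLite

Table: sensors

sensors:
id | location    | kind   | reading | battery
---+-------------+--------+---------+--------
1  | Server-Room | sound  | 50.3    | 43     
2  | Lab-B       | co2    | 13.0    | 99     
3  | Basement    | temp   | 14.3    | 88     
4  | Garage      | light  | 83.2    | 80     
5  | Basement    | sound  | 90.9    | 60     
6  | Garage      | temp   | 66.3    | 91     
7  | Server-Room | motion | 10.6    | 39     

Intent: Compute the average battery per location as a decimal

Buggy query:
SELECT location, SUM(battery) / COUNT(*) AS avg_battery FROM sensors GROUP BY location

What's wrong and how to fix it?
Bug: SUM(battery) and COUNT(*) are both integers; the division truncates the fractional part

Fix: Cast one side to REAL so the division keeps the fractional part

Corrected query:
SELECT location, SUM(battery) * 1.0 / COUNT(*) AS avg_battery FROM sensors GROUP BY location

Result:
location    | avg_battery
------------+------------
Basement    | 74         
Garage      | 85.5       
Lab-B       | 99         
Server-Room | 41         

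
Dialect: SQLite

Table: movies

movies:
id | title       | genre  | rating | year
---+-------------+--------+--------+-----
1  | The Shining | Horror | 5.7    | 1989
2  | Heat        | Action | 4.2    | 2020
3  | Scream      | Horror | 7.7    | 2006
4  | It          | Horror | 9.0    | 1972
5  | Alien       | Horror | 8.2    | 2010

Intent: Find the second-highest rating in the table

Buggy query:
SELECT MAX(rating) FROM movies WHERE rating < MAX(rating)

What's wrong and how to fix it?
Bug: The inner MAX is an aggregate inside WHERE, which is not allowed

Fix: Put the inner MAX in a scalar subquery

Corrected query:
SELECT MAX(rating) FROM movies WHERE rating < (SELECT MAX(rating) FROM movies)

Result:
MAX(rating)
-----------
8.2        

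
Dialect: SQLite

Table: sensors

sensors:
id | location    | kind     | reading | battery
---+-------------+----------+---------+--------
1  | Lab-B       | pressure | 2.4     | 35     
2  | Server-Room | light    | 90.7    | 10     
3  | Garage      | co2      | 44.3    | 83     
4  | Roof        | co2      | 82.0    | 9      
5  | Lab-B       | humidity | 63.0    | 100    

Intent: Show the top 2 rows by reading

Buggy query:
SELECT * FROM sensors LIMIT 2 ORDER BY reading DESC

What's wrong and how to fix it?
Bug: ORDER BY cannot follow LIMIT; LIMIT is the final clause

Fix: Sort with ORDER BY, then apply LIMIT

Corrected query:
SELECT * FROM sensors ORDER BY reading DESC LIMIT 2

Result:
id | location    | kind  | reading | battery
---+-------------+-------+---------+--------
2  | Server-Room | light | 90.7    | 10     
4  | Roof        | co2   | 82      | 9      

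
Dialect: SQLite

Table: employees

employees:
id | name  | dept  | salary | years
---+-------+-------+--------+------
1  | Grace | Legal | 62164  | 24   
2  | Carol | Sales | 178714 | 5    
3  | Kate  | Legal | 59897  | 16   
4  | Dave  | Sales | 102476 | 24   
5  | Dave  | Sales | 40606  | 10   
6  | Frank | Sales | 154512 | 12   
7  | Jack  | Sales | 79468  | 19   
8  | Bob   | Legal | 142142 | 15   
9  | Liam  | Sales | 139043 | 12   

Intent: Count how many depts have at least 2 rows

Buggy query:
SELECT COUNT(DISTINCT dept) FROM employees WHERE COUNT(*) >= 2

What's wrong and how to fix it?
Bug: WHERE filters individual rows, not groups, so a group-level COUNT is invalid there

Fix: Group first with HAVING COUNT(*) >= 2, then COUNT the resulting groups

Corrected query:
SELECT COUNT(*) FROM (SELECT dept FROM employees GROUP BY dept HAVING COUNT(*) >= 2)

Result:
COUNT(*)
--------
2       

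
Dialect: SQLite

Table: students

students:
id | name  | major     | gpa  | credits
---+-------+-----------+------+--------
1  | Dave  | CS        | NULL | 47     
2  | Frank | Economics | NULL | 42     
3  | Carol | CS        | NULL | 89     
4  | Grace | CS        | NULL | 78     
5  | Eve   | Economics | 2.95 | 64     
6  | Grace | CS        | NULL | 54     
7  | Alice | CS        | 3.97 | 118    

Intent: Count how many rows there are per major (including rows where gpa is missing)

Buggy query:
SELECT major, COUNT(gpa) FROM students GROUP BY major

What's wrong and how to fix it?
Bug: COUNT(gpa) skips NULLs, so groups with missing gpa are undercounted

Fix: Replace COUNT(gpa) with COUNT(*)

Corrected query:
SELECT major, COUNT(*) FROM students GROUP BY major

Result:
major     | COUNT(*)
----------+---------
CS        | 5       
Economics | 2       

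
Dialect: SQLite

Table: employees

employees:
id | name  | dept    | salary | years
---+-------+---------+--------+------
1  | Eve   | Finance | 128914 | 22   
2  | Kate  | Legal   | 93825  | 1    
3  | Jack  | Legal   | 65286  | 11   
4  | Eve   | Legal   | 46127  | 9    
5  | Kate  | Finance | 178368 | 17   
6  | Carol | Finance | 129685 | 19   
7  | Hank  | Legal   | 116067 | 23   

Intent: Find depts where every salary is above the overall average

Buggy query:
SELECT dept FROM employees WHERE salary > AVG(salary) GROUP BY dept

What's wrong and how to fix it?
Bug: WHERE evaluates per row before aggregation, so AVG() is unavailable

Fix: Use a subquery for AVG and a HAVING MIN(...) filter so the condition holds for every row in the group

Corrected query:
SELECT dept FROM employees GROUP BY dept HAVING MIN(salary) > (SELECT AVG(salary) FROM employees)

Result:
dept   
-------
Finance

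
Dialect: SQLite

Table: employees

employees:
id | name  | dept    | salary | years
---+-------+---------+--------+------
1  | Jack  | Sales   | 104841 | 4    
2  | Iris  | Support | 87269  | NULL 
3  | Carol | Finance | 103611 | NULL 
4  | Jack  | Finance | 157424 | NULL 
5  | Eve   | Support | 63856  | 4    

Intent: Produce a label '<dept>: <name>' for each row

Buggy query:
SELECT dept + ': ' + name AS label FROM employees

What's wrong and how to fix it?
Bug: SQLite uses || for string concatenation; + coerces text to numbers (yielding 0)

Fix: Replace + with || to concatenate text

Corrected query:
SELECT dept || ': ' || name AS label FROM employees

Result:
label         
--------------
Sales: Jack   
Support: Iris 
Finance: Carol
Finance: Jack 
Support: Eve  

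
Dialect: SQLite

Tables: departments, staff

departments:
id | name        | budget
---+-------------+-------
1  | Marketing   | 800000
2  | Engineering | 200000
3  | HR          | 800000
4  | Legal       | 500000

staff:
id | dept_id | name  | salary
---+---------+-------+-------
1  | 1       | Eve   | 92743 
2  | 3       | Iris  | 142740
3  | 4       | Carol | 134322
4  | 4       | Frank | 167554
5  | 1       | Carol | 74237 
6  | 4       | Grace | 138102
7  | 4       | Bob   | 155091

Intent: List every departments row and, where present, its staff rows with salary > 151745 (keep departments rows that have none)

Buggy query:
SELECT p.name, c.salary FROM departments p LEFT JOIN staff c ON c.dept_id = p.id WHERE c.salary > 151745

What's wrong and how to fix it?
Bug: A WHERE condition on the right-hand table after LEFT JOIN drops unmatched parents

Fix: Move the right-table condition into the ON clause so unmatched parents are kept

Corrected query:
SELECT p.name, c.salary FROM departments p LEFT JOIN staff c ON c.dept_id = p.id AND c.salary > 151745

Result:
name        | salary
------------+-------
Marketing   | NULL  
Engineering | NULL  
HR          | NULL  
Legal       | 155091
Legal       | 167554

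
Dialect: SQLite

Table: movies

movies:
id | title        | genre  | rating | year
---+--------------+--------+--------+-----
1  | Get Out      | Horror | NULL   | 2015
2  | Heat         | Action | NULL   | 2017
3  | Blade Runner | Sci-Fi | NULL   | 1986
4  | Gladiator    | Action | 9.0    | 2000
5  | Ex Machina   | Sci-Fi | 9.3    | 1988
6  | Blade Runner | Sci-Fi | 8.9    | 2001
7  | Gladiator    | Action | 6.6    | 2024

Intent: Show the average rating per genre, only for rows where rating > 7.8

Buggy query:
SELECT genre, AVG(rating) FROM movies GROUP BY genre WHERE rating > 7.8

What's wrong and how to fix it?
Bug: Row-level WHERE must come before GROUP BY in the clause order

Fix: Place WHERE between FROM and GROUP BY

Corrected query:
SELECT genre, AVG(rating) FROM movies WHERE rating > 7.8 GROUP BY genre

Result:
genre  | AVG(rating)
-------+------------
Action | 9          
Sci-Fi | 9.1        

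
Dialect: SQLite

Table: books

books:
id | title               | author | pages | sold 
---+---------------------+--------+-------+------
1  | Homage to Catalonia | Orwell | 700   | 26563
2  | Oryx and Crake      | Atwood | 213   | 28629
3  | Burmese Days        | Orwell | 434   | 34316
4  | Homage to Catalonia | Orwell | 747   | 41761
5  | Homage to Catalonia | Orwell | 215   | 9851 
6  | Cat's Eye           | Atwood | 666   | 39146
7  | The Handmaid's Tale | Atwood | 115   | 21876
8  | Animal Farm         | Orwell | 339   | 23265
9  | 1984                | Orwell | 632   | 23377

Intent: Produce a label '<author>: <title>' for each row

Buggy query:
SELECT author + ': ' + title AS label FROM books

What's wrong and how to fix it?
Bug: '+' is numeric addition; on text columns SQLite converts them to 0 instead of concatenating

Fix: Replace + with || to concatenate text

Corrected query:
SELECT author || ': ' || title AS label FROM books

Result:
label                      
---------------------------
Orwell: Homage to Catalonia
Atwood: Oryx and Crake     
Orwell: Burmese Days       
Orwell: Homage to Catalonia
Orwell: Homage to Catalonia
Atwood: Cat's Eye          
Atwood: The Handmaid's Tale
Orwell: Animal Farm        
Orwell: 1984               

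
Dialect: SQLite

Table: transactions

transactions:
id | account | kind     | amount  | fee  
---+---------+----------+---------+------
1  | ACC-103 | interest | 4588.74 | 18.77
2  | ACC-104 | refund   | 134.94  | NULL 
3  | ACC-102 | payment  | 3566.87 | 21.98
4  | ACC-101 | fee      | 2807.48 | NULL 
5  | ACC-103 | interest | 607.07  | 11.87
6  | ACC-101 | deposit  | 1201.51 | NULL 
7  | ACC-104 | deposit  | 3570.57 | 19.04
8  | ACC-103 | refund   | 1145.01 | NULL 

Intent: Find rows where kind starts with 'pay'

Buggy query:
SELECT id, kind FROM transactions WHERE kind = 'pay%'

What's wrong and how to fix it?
Bug: Wildcards only work with LIKE; '=' treats '%' as a literal character

Fix: Use LIKE for wildcard pattern matching

Corrected query:
SELECT id, kind FROM transactions WHERE kind LIKE 'pay%'

Result:
id | kind   
---+--------
3  | payment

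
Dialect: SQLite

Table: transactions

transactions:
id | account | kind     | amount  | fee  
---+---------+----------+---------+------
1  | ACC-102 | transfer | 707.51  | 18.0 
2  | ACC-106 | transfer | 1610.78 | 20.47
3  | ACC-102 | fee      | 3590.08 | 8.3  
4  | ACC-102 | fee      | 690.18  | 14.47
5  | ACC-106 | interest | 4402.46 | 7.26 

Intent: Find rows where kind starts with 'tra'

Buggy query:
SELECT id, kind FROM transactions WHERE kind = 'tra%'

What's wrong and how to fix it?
Bug: '=' compares the literal string including the % character; pattern matching needs LIKE

Fix: Use LIKE for wildcard pattern matching

Corrected query:
SELECT id, kind FROM transactions WHERE kind LIKE 'tra%'

Result:
id | kind    
---+---------
1  | transfer
2  | transfer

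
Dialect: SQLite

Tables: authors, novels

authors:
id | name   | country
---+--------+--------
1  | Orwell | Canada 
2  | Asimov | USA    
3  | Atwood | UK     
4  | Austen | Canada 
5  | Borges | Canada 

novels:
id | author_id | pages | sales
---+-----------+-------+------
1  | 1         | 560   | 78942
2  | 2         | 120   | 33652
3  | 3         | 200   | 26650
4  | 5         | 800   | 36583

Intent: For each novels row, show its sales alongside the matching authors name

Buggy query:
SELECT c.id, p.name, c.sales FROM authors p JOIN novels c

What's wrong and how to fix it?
Bug: JOIN with no ON clause produces a cartesian product; every novels row pairs with every authors row

Fix: Specify the join condition linking the foreign key to the parent id

Corrected query:
SELECT c.id, p.name, c.sales FROM authors p JOIN novels c ON c.author_id = p.id

Result:
id | name   | sales
---+--------+------
1  | Orwell | 78942
2  | Asimov | 33652
3  | Atwood | 26650
4  | Borges | 36583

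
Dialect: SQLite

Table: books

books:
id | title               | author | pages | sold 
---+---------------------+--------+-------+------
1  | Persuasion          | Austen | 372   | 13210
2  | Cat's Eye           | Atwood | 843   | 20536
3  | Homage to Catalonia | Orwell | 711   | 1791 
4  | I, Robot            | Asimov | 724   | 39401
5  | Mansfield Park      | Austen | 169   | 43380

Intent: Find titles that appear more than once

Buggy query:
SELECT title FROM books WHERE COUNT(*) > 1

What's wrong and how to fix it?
Bug: WHERE can't reference COUNT(*); aggregates are computed after WHERE

Fix: GROUP BY title, then filter groups with HAVING COUNT(*) > 1

Corrected query:
SELECT title FROM books GROUP BY title HAVING COUNT(*) > 1

Result:
(no rows)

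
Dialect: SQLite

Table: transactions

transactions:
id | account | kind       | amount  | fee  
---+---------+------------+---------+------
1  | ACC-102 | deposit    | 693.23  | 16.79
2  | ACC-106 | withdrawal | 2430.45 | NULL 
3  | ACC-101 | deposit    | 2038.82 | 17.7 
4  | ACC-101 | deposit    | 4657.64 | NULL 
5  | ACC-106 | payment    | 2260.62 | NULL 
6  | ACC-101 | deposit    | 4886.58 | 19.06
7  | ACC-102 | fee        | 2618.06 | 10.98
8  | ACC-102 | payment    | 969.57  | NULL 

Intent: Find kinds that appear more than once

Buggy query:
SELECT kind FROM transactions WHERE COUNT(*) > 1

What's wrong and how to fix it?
Bug: COUNT(*) is an aggregate and cannot be used in WHERE

Fix: Group first, then use HAVING for the count condition

Corrected query:
SELECT kind FROM transactions GROUP BY kind HAVING COUNT(*) > 1

Result:
kind   
-------
deposit
payment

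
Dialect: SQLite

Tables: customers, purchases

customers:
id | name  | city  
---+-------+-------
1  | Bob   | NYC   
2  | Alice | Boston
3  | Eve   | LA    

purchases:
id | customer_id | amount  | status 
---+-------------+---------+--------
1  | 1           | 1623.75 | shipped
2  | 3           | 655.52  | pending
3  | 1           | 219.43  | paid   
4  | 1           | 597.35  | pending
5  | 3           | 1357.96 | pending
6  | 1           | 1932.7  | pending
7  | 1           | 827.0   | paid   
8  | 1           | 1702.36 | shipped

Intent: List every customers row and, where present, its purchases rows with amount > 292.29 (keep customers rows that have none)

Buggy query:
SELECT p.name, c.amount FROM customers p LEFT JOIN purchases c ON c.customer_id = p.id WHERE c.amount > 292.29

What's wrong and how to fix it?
Bug: A WHERE condition on the right-hand table after LEFT JOIN drops unmatched parents

Fix: Put 'c.amount > 292.29' in the JOIN's ON clause instead of WHERE

Corrected query:
SELECT p.name, c.amount FROM customers p LEFT JOIN purchases c ON c.customer_id = p.id AND c.amount > 292.29

Result:
name  | amount 
------+--------
Bob   | 597.35 
Bob   | 827    
Bob   | 1623.75
Bob   | 1702.36
Bob   | 1932.7 
Alice | NULL   
Eve   | 655.52 
Eve   | 1357.96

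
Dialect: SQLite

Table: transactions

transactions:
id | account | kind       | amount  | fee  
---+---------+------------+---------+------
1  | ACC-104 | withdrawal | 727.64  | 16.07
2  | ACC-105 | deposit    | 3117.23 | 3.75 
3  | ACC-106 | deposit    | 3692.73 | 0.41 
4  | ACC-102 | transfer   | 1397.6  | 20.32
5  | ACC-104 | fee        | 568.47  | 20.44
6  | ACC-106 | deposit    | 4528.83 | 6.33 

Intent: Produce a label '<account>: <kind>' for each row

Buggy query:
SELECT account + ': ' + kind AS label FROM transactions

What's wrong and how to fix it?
Bug: '+' is numeric addition; on text columns SQLite converts them to 0 instead of concatenating

Fix: Replace + with || to concatenate text

Corrected query:
SELECT account || ': ' || kind AS label FROM transactions

Result:
label              
-------------------
ACC-104: withdrawal
ACC-105: deposit   
ACC-106: deposit   
ACC-102: transfer  
ACC-104: fee       
ACC-106: deposit   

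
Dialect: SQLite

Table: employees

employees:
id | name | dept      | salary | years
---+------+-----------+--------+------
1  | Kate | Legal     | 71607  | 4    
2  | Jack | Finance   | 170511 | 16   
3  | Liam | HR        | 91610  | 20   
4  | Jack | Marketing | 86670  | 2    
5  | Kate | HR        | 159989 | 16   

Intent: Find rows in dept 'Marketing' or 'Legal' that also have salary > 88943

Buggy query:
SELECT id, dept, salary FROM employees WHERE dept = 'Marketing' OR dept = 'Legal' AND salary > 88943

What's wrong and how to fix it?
Bug: Without parentheses, AND is evaluated before OR, so the salary filter only applies to the 'Legal' branch

Fix: Add parentheses around the OR so the AND applies to both alternatives

Corrected query:
SELECT id, dept, salary FROM employees WHERE (dept = 'Marketing' OR dept = 'Legal') AND salary > 88943

Result:
(no rows)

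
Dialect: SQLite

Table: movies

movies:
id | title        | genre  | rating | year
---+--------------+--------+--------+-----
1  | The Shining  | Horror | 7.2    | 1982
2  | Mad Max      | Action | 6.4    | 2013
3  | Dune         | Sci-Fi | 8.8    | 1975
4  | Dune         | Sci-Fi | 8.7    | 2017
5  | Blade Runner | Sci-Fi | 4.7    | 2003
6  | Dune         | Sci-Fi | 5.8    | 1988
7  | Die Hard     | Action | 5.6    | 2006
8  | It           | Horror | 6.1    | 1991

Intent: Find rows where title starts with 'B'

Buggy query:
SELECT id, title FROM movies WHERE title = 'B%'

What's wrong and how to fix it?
Bug: Wildcards only work with LIKE; '=' treats '%' as a literal character

Fix: Replace '=' with LIKE so 'B%' is treated as a pattern

Corrected query:
SELECT id, title FROM movies WHERE title LIKE 'B%'

Result:
id | title       
---+-------------
5  | Blade Runner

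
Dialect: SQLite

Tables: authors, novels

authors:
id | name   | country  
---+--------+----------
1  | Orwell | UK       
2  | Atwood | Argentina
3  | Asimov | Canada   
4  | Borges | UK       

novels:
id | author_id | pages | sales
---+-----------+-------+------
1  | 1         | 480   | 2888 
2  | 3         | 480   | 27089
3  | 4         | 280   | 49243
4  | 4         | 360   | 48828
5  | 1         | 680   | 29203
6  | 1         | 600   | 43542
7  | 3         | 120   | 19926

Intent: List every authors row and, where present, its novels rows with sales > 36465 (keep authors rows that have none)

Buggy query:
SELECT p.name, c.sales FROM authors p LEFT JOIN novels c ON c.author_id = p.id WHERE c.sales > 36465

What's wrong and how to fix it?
Bug: A WHERE condition on the right-hand table after LEFT JOIN drops unmatched parents

Fix: Move the right-table condition into the ON clause so unmatched parents are kept

Corrected query:
SELECT p.name, c.sales FROM authors p LEFT JOIN novels c ON c.author_id = p.id AND c.sales > 36465

Result:
name   | sales
-------+------
Orwell | 43542
Atwood | NULL 
Asimov | NULL 
Borges | 48828
Borges | 49243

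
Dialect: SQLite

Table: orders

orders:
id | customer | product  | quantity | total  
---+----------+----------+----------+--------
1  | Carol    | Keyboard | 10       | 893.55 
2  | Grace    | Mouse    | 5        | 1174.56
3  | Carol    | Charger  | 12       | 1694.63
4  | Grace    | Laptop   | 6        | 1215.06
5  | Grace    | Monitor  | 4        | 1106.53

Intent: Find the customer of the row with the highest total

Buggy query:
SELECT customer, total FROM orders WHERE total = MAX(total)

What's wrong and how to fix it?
Bug: WHERE is evaluated per row; an aggregate over the whole table isn't defined there

Fix: Use a subquery: WHERE total = (SELECT MAX(total) FROM orders)

Corrected query:
SELECT customer, total FROM orders WHERE total = (SELECT MAX(total) FROM orders)

Result:
customer | total  
---------+--------
Carol    | 1694.63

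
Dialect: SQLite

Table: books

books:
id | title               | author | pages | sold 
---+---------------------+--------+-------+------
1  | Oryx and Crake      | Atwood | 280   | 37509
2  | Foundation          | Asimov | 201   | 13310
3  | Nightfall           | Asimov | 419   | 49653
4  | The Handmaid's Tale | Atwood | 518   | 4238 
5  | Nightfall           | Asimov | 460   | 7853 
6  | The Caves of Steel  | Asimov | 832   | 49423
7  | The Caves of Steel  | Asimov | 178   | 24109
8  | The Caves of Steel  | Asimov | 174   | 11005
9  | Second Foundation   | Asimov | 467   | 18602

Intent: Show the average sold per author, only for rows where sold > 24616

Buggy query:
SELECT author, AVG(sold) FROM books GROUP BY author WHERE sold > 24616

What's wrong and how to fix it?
Bug: WHERE cannot follow GROUP BY

Fix: Move the WHERE clause before GROUP BY

Corrected query:
SELECT author, AVG(sold) FROM books WHERE sold > 24616 GROUP BY author

Result:
author | AVG(sold)
-------+----------
Asimov | 49538    
Atwood | 37509    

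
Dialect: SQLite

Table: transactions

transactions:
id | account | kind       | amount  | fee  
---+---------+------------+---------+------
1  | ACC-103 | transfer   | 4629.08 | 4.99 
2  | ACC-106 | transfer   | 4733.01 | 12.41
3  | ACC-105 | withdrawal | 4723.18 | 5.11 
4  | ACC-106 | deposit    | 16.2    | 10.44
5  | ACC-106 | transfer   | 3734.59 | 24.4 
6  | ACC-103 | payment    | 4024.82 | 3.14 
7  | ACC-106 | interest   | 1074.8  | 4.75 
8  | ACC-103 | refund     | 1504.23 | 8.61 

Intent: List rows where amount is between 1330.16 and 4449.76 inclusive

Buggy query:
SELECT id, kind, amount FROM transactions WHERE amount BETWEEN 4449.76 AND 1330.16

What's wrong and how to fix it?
Bug: The bounds are reversed; BETWEEN a AND b requires a <= b to match anything

Fix: Swap the bounds so the smaller value comes first

Corrected query:
SELECT id, kind, amount FROM transactions WHERE amount BETWEEN 1330.16 AND 4449.76

Result:
id | kind     | amount 
---+----------+--------
5  | transfer | 3734.59
6  | payment  | 4024.82
8  | refund   | 1504.23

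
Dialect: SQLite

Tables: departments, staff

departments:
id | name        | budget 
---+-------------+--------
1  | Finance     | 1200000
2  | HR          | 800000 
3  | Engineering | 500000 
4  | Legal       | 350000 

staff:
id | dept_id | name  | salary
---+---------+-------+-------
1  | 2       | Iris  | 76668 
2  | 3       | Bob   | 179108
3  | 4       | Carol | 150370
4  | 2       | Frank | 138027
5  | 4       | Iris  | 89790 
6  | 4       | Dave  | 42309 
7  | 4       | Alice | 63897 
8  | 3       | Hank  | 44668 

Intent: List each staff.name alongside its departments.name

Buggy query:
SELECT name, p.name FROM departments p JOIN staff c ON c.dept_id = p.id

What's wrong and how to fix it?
Bug: Both tables have a 'name' column; the unqualified reference is ambiguous

Fix: Qualify the column with its table alias (c.name)

Corrected query:
SELECT c.name, p.name FROM departments p JOIN staff c ON c.dept_id = p.id

Result:
name  | name       
------+------------
Iris  | HR         
Bob   | Engineering
Carol | Legal      
Frank | HR         
Iris  | Legal      
Dave  | Legal      
Alice | Legal      
Hank  | Engineering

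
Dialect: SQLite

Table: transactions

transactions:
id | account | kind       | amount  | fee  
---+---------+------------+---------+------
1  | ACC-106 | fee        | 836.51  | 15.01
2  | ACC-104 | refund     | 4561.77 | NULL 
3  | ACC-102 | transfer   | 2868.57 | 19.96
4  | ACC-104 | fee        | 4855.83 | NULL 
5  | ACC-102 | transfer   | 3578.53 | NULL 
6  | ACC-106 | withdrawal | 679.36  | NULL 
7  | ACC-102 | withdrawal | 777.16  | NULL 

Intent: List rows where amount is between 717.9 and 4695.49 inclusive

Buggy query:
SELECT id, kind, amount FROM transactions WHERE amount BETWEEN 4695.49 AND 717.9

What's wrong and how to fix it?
Bug: The bounds are reversed; BETWEEN a AND b requires a <= b to match anything

Fix: Swap the bounds so the smaller value comes first

Corrected query:
SELECT id, kind, amount FROM transactions WHERE amount BETWEEN 717.9 AND 4695.49

Result:
id | kind       | amount 
---+------------+--------
1  | fee        | 836.51 
2  | refund     | 4561.77
3  | transfer   | 2868.57
5  | transfer   | 3578.53
7  | withdrawal | 777.16 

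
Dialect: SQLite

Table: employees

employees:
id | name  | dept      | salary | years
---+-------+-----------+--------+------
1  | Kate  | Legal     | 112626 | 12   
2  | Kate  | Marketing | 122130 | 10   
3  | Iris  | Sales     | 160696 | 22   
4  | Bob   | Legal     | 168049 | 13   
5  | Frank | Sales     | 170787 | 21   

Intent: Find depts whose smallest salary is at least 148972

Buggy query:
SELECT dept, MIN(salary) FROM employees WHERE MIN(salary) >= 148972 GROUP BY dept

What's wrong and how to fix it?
Bug: Aggregates like MIN are computed per group after WHERE runs

Fix: Replace WHERE with HAVING after the GROUP BY

Corrected query:
SELECT dept, MIN(salary) FROM employees GROUP BY dept HAVING MIN(salary) >= 148972

Result:
dept  | MIN(salary)
------+------------
Sales | 160696     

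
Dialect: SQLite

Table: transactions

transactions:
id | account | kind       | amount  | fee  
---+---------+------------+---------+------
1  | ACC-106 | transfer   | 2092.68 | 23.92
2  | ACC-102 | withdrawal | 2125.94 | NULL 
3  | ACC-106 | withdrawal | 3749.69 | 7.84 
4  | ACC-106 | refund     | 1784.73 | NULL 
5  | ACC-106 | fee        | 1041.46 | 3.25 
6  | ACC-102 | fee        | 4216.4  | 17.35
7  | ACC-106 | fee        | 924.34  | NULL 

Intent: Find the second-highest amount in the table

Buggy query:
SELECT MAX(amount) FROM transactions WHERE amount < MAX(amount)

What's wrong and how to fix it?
Bug: MAX(amount) on the right of the comparison is an aggregate-in-WHERE error

Fix: Put the inner MAX in a scalar subquery

Corrected query:
SELECT MAX(amount) FROM transactions WHERE amount < (SELECT MAX(amount) FROM transactions)

Result:
MAX(amount)
-----------
3749.69    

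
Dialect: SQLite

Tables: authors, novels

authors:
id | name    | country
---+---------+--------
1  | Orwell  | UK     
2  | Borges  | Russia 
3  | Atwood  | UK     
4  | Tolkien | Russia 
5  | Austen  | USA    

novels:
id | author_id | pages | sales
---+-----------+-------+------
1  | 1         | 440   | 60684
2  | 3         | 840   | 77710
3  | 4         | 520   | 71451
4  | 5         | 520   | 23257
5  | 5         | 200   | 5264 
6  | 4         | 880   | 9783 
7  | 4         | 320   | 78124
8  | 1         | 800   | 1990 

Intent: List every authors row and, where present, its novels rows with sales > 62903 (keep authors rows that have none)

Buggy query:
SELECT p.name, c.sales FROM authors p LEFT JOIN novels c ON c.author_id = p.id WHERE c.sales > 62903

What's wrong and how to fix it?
Bug: Filtering c.sales in WHERE discards the NULL rows produced by LEFT JOIN, turning it into an inner join

Fix: Move the right-table condition into the ON clause so unmatched parents are kept

Corrected query:
SELECT p.name, c.sales FROM authors p LEFT JOIN novels c ON c.author_id = p.id AND c.sales > 62903

Result:
name    | sales
--------+------
Orwell  | NULL 
Borges  | NULL 
Atwood  | 77710
Tolkien | 71451
Tolkien | 78124
Austen  | NULL 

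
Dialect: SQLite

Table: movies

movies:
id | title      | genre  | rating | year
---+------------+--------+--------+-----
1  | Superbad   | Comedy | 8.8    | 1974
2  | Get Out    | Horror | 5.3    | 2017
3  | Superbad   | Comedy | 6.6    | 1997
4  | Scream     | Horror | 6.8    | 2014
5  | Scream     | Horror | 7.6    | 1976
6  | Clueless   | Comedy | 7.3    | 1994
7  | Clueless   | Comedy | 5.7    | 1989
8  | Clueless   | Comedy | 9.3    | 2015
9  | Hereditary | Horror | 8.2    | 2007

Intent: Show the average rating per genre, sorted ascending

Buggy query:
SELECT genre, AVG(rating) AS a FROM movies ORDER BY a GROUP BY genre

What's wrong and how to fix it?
Bug: ORDER BY appears before GROUP BY; SQL clause order requires GROUP BY first

Fix: Move ORDER BY to the end, after GROUP BY

Corrected query:
SELECT genre, AVG(rating) AS a FROM movies GROUP BY genre ORDER BY a

Result:
genre  | a    
-------+------
Horror | 6.975
Comedy | 7.54 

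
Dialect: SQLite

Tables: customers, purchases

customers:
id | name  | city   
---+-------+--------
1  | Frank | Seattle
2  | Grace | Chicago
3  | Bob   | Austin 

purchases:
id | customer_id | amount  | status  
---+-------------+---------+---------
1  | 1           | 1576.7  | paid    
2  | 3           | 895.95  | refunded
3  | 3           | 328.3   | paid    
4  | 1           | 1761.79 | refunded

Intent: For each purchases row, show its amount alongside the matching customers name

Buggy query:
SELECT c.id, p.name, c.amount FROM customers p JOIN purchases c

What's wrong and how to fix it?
Bug: Missing join condition: each purchases row is matched to all customers rows instead of just its own

Fix: Specify the join condition linking the foreign key to the parent id

Corrected query:
SELECT c.id, p.name, c.amount FROM customers p JOIN purchases c ON c.customer_id = p.id

Result:
id | name  | amount 
---+-------+--------
1  | Frank | 1576.7 
2  | Bob   | 895.95 
3  | Bob   | 328.3  
4  | Frank | 1761.79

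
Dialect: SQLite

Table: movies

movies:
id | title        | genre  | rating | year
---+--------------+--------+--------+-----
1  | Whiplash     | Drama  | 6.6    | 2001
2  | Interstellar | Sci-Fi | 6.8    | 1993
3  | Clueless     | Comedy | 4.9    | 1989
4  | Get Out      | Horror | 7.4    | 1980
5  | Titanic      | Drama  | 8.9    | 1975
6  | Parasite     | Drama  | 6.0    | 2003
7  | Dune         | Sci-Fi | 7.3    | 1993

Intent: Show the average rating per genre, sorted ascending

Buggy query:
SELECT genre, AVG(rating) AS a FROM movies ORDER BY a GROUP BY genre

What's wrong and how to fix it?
Bug: ORDER BY appears before GROUP BY; SQL clause order requires GROUP BY first

Fix: Reorder: SELECT … FROM … GROUP BY … ORDER BY …

Corrected query:
SELECT genre, AVG(rating) AS a FROM movies GROUP BY genre ORDER BY a

Result:
genre  | a       
-------+---------
Comedy | 4.9     
Sci-Fi | 7.05    
Drama  | 7.166667
Horror | 7.4     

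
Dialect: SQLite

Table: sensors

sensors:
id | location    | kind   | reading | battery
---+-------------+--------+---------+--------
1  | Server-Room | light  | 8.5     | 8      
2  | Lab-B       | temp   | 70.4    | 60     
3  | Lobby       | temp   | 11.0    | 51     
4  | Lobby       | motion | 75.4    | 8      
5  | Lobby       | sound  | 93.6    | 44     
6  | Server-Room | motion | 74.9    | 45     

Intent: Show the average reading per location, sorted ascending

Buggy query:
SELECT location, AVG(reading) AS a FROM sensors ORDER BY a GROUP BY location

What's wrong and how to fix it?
Bug: GROUP BY must precede ORDER BY

Fix: Move ORDER BY to the end, after GROUP BY

Corrected query:
SELECT location, AVG(reading) AS a FROM sensors GROUP BY location ORDER BY a

Result:
location    | a   
------------+-----
Server-Room | 41.7
Lobby       | 60  
Lab-B       | 70.4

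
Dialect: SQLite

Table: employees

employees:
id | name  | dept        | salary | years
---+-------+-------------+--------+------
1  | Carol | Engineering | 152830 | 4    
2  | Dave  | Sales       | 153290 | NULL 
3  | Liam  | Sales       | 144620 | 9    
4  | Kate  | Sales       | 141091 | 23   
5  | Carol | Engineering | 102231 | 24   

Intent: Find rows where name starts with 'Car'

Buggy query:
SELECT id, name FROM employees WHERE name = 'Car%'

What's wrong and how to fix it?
Bug: Wildcards only work with LIKE; '=' treats '%' as a literal character

Fix: Use LIKE for wildcard pattern matching

Corrected query:
SELECT id, name FROM employees WHERE name LIKE 'Car%'

Result:
id | name 
---+------
1  | Carol
5  | Carol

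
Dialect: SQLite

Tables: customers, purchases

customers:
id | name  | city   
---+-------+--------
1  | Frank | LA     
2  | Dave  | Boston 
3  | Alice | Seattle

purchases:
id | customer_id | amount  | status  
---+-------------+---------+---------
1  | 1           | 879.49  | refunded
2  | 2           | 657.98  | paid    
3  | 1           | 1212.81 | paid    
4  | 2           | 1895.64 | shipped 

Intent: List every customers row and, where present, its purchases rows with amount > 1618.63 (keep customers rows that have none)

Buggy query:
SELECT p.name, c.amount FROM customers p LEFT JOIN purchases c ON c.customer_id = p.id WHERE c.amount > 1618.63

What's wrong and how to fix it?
Bug: A WHERE condition on the right-hand table after LEFT JOIN drops unmatched parents

Fix: Put 'c.amount > 1618.63' in the JOIN's ON clause instead of WHERE

Corrected query:
SELECT p.name, c.amount FROM customers p LEFT JOIN purchases c ON c.customer_id = p.id AND c.amount > 1618.63

Result:
name  | amount 
------+--------
Frank | NULL   
Dave  | 1895.64
Alice | NULL   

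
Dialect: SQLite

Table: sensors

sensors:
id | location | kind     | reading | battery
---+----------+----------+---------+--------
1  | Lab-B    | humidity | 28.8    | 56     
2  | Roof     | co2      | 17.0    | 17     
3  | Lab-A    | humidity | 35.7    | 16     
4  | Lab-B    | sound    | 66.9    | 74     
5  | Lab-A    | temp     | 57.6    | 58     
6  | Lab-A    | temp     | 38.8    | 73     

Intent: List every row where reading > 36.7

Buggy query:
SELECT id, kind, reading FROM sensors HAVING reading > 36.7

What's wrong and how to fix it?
Bug: This is a non-aggregate query (no GROUP BY, no aggregates), so in SQLite the HAVING clause is invalid here; a row-level condition belongs in WHERE

Fix: Use WHERE for row-level filtering

Corrected query:
SELECT id, kind, reading FROM sensors WHERE reading > 36.7

Result:
id | kind  | reading
---+-------+--------
4  | sound | 66.9   
5  | temp  | 57.6   
6  | temp  | 38.8   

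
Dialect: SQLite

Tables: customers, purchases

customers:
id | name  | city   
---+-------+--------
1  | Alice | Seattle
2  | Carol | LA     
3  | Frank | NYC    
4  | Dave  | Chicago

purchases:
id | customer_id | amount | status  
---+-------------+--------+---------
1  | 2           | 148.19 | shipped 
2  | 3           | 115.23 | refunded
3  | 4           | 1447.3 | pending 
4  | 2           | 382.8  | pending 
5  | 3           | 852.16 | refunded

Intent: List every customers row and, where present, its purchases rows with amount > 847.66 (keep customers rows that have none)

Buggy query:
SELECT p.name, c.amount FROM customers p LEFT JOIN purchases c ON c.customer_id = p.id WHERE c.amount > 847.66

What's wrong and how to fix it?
Bug: Filtering c.amount in WHERE discards the NULL rows produced by LEFT JOIN, turning it into an inner join

Fix: Move the right-table condition into the ON clause so unmatched parents are kept

Corrected query:
SELECT p.name, c.amount FROM customers p LEFT JOIN purchases c ON c.customer_id = p.id AND c.amount > 847.66

Result:
name  | amount
------+-------
Alice | NULL  
Carol | NULL  
Frank | 852.16
Dave  | 1447.3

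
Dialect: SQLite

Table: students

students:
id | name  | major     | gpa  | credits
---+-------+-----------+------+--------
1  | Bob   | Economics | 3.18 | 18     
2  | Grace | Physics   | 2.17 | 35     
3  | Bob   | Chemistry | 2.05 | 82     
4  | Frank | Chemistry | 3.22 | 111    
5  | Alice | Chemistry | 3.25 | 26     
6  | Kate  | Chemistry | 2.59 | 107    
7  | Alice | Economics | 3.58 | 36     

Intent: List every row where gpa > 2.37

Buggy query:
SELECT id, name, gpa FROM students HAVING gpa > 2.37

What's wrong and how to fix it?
Bug: This is a non-aggregate query (no GROUP BY, no aggregates), so in SQLite the HAVING clause is invalid here; a row-level condition belongs in WHERE

Fix: Replace HAVING with WHERE since the condition applies to individual rows

Corrected query:
SELECT id, name, gpa FROM students WHERE gpa > 2.37

Result:
id | name  | gpa 
---+-------+-----
1  | Bob   | 3.18
4  | Frank | 3.22
5  | Alice | 3.25
6  | Kate  | 2.59
7  | Alice | 3.58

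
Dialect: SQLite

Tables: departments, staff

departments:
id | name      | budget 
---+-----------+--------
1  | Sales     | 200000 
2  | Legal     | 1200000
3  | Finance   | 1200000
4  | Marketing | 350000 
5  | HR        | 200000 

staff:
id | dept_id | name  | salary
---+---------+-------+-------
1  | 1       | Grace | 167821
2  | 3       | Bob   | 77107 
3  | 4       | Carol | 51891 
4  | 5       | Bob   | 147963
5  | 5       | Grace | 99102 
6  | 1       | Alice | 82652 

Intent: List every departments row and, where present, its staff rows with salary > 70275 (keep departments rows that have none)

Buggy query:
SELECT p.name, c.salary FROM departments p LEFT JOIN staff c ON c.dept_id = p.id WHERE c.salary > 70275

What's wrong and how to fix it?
Bug: Filtering c.salary in WHERE discards the NULL rows produced by LEFT JOIN, turning it into an inner join

Fix: Put 'c.salary > 70275' in the JOIN's ON clause instead of WHERE

Corrected query:
SELECT p.name, c.salary FROM departments p LEFT JOIN staff c ON c.dept_id = p.id AND c.salary > 70275

Result:
name      | salary
----------+-------
Sales     | 82652 
Sales     | 167821
Legal     | NULL  
Finance   | 77107 
Marketing | NULL  
HR        | 99102 
HR        | 147963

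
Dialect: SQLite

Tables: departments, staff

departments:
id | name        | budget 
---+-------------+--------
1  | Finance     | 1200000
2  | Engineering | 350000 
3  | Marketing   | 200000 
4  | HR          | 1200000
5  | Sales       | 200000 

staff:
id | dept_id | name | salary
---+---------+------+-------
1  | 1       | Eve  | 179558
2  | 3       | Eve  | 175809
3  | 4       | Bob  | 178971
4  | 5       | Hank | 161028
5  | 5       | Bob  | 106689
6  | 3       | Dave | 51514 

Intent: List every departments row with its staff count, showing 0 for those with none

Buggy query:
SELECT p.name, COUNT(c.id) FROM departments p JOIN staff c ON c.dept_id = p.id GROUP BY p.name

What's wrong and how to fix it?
Bug: An inner join excludes parents with zero children

Fix: Use LEFT JOIN so parents without children still appear (COUNT(c.id) gives 0)

Corrected query:
SELECT p.name, COUNT(c.id) FROM departments p LEFT JOIN staff c ON c.dept_id = p.id GROUP BY p.name

Result:
name        | COUNT(c.id)
------------+------------
Engineering | 0          
Finance     | 1          
HR          | 1          
Marketing   | 2          
Sales       | 2          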